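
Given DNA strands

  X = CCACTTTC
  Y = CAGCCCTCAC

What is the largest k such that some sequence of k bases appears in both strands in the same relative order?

One common subsequence of length 5: C at X[1]=Y[4], then C at X[2]=Y[5], then C at X[4]=Y[6], then T at X[5]=Y[7], then C at X[8]=Y[10]. dp[8][10] = 5 confirms this is the maximum.

5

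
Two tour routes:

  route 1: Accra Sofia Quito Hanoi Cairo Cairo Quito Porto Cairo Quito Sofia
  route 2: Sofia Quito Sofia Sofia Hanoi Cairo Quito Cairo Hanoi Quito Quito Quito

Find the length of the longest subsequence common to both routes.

One common subsequence of length 7: Sofia (route 1 #2, route 2 #1), Quito (route 1 #3, route 2 #2), Hanoi (route 1 #4, route 2 #5), Cairo (route 1 #5, route 2 #6), Cairo (route 1 #6, route 2 #8), Quito (route 1 #7, route 2 #11), Quito (route 1 #10, route 2 #12). The LCS DP gives dp[11][12] = 7, so this is optimal.

7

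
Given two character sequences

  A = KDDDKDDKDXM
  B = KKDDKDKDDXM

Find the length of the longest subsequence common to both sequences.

Let dp[i][j] be the LCS length of the first i characters of A and the first j characters of B. dp[i][j] = dp[i-1][j-1]+1 when the i-th and j-th characters match, else max(dp[i-1][j], dp[i][j-1]).
    ·  K  K  D  D  K  D  K  D  D  X  M
 ·  0  0  0  0  0  0  0  0  0  0  0  0
 K  0  1  1  1  1  1  1  1  1  1  1  1
 D  0  1  1  2  2  2  2  2  2  2  2  2
 D  0  1  1  2  3  3  3  3  3  3  3  3
 D  0  1  1  2  3  3  4  4  4  4  4  4
 K  0  1  2  2  3  4  4  5  5  5  5  5
 D  0  1  2  3  3  4  5  5  6  6  6  6
 D  0  1  2  3  4  4  5  5  6  7  7  7
 K  0  1  2  3  4  5  5  6  6  7  7  7
 D  0  1  2  3  4  5  6  6  7  7  7  7
 X  0  1  2  3  4  5  6  6  7  7  8  8
 M  0  1  2  3  4  5  6  6  7  7  8  9
dp[11][11] = 9. One LCS (by backtracking along matches): KDDDKDDXM.

9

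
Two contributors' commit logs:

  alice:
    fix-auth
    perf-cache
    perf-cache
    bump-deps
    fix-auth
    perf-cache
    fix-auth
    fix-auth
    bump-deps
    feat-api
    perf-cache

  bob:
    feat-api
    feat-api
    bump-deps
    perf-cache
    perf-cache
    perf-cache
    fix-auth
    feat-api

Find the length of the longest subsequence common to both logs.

5

One common subsequence of length 5: perf-cache [2,4], then perf-cache [3,5], then perf-cache [6,6], then fix-auth [8,7], then feat-api [10,8]. Since dp[11][8] = 5, nothing longer is possible.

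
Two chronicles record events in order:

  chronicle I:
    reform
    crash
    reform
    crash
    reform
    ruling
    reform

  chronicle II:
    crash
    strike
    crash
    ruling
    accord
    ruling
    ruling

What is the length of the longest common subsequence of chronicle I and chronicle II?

Match crash (chronicle I #2, chronicle II #1) → crash (chronicle I #4, chronicle II #3) → ruling (chronicle I #6, chronicle II #7) — 3 events in the same relative order in both. Since dp[7][7] = 3, nothing longer is possible.

3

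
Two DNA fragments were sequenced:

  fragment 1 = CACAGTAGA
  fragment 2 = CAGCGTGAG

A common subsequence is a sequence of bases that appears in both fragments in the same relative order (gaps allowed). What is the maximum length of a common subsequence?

Taking C (fragment 1 #1, fragment 2 #1), A (fragment 1 #2, fragment 2 #2), C (fragment 1 #3, fragment 2 #4), G (fragment 1 #5, fragment 2 #5), T (fragment 1 #6, fragment 2 #6), A (fragment 1 #7, fragment 2 #8), G (fragment 1 #8, fragment 2 #9) gives a common subsequence of length 7, and the DP table's final entry dp[9][9] is also 7, so no common subsequence is longer.

7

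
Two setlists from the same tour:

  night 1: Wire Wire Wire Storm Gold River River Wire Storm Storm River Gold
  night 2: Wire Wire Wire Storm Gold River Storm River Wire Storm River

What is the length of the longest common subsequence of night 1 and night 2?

10

Taking Wire [1,1], Wire [2,2], Wire [3,3], Storm [4,4], Gold [5,5], River [6,6], River [7,8], Wire [8,9], Storm [10,10], River [11,11] gives a common subsequence of length 10. dp[12][11] = 10 confirms this is the maximum.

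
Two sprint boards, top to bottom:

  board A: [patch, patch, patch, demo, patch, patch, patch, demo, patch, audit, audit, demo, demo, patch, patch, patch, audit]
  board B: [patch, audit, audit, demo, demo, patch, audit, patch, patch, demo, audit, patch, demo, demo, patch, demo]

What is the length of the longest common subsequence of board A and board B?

One common subsequence of length 10: patch at board A[1]=board B[1]; then demo at board A[4]=board B[5]; then patch at board A[5]=board B[6]; then patch at board A[6]=board B[8]; then patch at board A[7]=board B[9]; then demo at board A[8]=board B[10]; then patch at board A[9]=board B[12]; then demo at board A[12]=board B[13]; then demo at board A[13]=board B[14]; then patch at board A[14]=board B[15]. Since dp[17][16] = 10, nothing longer is possible.

10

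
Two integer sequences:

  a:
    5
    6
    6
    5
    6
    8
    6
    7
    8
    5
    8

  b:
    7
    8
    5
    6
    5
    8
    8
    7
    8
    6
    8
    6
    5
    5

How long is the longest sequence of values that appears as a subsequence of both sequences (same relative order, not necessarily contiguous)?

One common subsequence of length 7: 5 [1,3], 6 [3,4], 5 [4,5], 6 [5,10], 8 [6,11], 6 [7,12], 5 [10,14], and the DP table's final entry dp[11][14] is also 7, so no common subsequence is longer.

7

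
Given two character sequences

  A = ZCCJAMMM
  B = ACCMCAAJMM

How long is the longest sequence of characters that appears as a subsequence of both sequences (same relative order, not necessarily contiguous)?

Taking C (A #2, B #3); then C (A #3, B #5); then J (A #4, B #8); then M (A #7, B #9); then M (A #8, B #10) gives a common subsequence of length 5, and the DP table's final entry dp[8][10] is also 5, so no common subsequence is longer.

5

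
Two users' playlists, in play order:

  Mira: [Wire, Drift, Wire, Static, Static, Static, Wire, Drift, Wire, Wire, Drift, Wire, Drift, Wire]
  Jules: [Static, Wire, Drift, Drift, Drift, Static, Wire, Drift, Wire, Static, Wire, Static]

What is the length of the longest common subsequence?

7

Match Wire [1,2]; then Drift [2,5]; then Static [6,6]; then Wire [7,7]; then Drift [8,8]; then Wire [9,9]; then Wire [10,11] — 7 songs in the same relative order in both. The LCS DP gives dp[14][12] = 7, so this is optimal.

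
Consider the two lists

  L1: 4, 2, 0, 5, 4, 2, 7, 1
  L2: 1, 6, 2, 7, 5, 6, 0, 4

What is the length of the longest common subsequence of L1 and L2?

Let dp[i][j] be the LCS length of the first i values of L1 and the first j values of L2. dp[i][j] = dp[i-1][j-1]+1 when the i-th and j-th values match, else max(dp[i-1][j], dp[i][j-1]).
    ·  1  6  2  7  5  6  0  4
 ·  0  0  0  0  0  0  0  0  0
 4  0  0  0  0  0  0  0  0  1
 2  0  0  0  1  1  1  1  1  1
 0  0  0  0  1  1  1  1  2  2
 5  0  0  0  1  1  2  2  2  2
 4  0  0  0  1  1  2  2  2  3
 2  0  0  0  1  1  2  2  2  3
 7  0  0  0  1  2  2  2  2  3
 1  0  1  1  1  2  2  2  2  3
dp[8][8] = 3. One LCS (by backtracking along matches): 2, 0, 4.

3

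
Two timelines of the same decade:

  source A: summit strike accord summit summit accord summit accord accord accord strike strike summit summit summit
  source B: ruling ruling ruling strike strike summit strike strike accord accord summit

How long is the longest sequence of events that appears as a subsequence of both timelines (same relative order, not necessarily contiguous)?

Pick summit [1,6] → strike [2,8] → accord [9,9] → accord [10,10] → summit [15,11]; all 5 events appear in both, in order. The LCS DP gives dp[15][11] = 5, so this is optimal.

5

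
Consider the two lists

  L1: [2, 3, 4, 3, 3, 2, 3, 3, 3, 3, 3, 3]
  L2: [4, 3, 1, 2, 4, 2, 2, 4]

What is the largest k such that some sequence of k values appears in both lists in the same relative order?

Taking 2 [1,4]; then 4 [3,5]; then 2 [6,7] gives a common subsequence of length 3. dp[12][8] = 3 confirms this is the maximum.

3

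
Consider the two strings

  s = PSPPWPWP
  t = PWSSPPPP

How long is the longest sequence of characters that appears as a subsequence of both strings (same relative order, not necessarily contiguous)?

6

Match P (s #1, t #1), then S (s #2, t #4), then P (s #3, t #5), then P (s #4, t #6), then P (s #6, t #7), then P (s #8, t #8) — 6 characters in the same relative order in both, and the DP table's final entry dp[8][8] is also 6, so no common subsequence is longer.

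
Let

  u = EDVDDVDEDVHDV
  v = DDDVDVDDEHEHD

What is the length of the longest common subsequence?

Pick D (u #2, v #3), then V (u #3, v #4), then D (u #4, v #5), then D (u #5, v #7), then D (u #7, v #8), then E (u #8, v #11), then H (u #11, v #12), then D (u #12, v #13); all 8 characters appear in both, in order. The LCS DP gives dp[13][13] = 8, so this is optimal.

8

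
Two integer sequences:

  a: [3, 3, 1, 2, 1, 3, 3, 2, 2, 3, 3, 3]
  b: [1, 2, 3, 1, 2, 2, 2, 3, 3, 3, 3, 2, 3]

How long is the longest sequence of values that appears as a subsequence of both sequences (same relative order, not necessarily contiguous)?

One common subsequence of length 8: 3 (a #2, b #3) → 1 (a #3, b #4) → 2 (a #4, b #7) → 3 (a #6, b #8) → 3 (a #7, b #9) → 3 (a #10, b #10) → 3 (a #11, b #11) → 3 (a #12, b #13). The LCS DP gives dp[12][13] = 8, so this is optimal.

8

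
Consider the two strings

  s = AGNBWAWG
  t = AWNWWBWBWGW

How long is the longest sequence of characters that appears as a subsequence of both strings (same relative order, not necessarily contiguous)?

Let dp[i][j] be the LCS length of the first i characters of s and the first j characters of t. dp[i][j] = dp[i-1][j-1]+1 when the i-th and j-th characters match, else max(dp[i-1][j], dp[i][j-1]).
    ·  A  W  N  W  W  B  W  B  W  G  W
 ·  0  0  0  0  0  0  0  0  0  0  0  0
 A  0  1  1  1  1  1  1  1  1  1  1  1
 G  0  1  1  1  1  1  1  1  1  1  2  2
 N  0  1  1  2  2  2  2  2  2  2  2  2
 B  0  1  1  2  2  2  3  3  3  3  3  3
 W  0  1  2  2  3  3  3  4  4  4  4  4
 A  0  1  2  2  3  3  3  4  4  4  4  4
 W  0  1  2  2  3  4  4  4  4  5  5  5
 G  0  1  2  2  3  4  4  4  4  5  6  6
dp[8][11] = 6. One LCS (by backtracking along matches): ANBWWG.

6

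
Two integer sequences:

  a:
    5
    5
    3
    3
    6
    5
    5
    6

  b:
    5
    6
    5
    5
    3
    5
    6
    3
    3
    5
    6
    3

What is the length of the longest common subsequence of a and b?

Match 5 at a[1]=b[4], 5 at a[2]=b[6], 3 at a[3]=b[8], 3 at a[4]=b[9], 5 at a[7]=b[10], 6 at a[8]=b[11] — 6 values in the same relative order in both. The LCS DP gives dp[8][12] = 6, so this is optimal.

6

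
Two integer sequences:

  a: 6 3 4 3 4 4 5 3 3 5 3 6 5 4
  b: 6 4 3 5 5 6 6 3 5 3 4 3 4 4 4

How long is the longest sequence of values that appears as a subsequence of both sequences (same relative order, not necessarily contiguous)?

8

One common subsequence of length 8: 6 (a #1, b #1) → 4 (a #3, b #2) → 3 (a #4, b #3) → 5 (a #7, b #5) → 3 (a #8, b #8) → 3 (a #9, b #10) → 3 (a #11, b #12) → 4 (a #14, b #15), and the DP table's final entry dp[14][15] is also 8, so no common subsequence is longer.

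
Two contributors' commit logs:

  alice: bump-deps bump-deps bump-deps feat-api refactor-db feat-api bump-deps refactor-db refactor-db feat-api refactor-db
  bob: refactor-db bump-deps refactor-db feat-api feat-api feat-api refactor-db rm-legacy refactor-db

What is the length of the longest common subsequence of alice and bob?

5

One common subsequence of length 5: bump-deps (alice #1, bob #2), feat-api (alice #4, bob #5), feat-api (alice #6, bob #6), refactor-db (alice #8, bob #7), refactor-db (alice #11, bob #9). The LCS DP gives dp[11][9] = 5, so this is optimal.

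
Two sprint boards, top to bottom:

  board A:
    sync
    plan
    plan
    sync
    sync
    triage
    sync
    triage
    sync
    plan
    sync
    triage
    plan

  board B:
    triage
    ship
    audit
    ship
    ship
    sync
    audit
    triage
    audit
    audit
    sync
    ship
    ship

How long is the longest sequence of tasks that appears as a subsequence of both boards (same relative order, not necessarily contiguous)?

Pick triage (board A #6, board B #1), then sync (board A #7, board B #6), then triage (board A #8, board B #8), then sync (board A #9, board B #11); all 4 tasks appear in both, in order. dp[13][13] = 4 confirms this is the maximum.

4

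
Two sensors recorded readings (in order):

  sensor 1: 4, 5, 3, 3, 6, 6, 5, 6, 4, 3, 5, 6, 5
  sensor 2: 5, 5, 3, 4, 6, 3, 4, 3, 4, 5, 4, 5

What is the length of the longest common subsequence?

One common subsequence of length 7: 5 at sensor 1[2]=sensor 2[2] → 3 at sensor 1[3]=sensor 2[3] → 3 at sensor 1[4]=sensor 2[6] → 4 at sensor 1[9]=sensor 2[7] → 3 at sensor 1[10]=sensor 2[8] → 5 at sensor 1[11]=sensor 2[10] → 5 at sensor 1[13]=sensor 2[12]. Since dp[13][12] = 7, nothing longer is possible.

7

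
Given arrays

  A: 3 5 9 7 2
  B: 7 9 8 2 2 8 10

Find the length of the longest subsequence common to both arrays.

Let dp[i][j] be the LCS length of the first i values of A and the first j values of B. dp[i][j] = dp[i-1][j-1]+1 when the i-th and j-th values match, else max(dp[i-1][j], dp[i][j-1]).
    ·  7  9  8  2  2  8 10
 ·  0  0  0  0  0  0  0  0
 3  0  0  0  0  0  0  0  0
 5  0  0  0  0  0  0  0  0
 9  0  0  1  1  1  1  1  1
 7  0  1  1  1  1  1  1  1
 2  0  1  1  1  2  2  2  2
dp[5][7] = 2. One LCS (by backtracking along matches): 9, 2.

2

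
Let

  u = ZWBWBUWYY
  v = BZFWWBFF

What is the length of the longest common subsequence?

4

Let dp[i][j] be the LCS length of the first i characters of u and the first j characters of v. dp[i][j] = dp[i-1][j-1]+1 when the i-th and j-th characters match, else max(dp[i-1][j], dp[i][j-1]).
    ·  B  Z  F  W  W  B  F  F
 ·  0  0  0  0  0  0  0  0  0
 Z  0  0  1  1  1  1  1  1  1
 W  0  0  1  1  2  2  2  2  2
 B  0  1  1  1  2  2  3  3  3
 W  0  1  1  1  2  3  3  3  3
 B  0  1  1  1  2  3  4  4  4
 U  0  1  1  1  2  3  4  4  4
 W  0  1  1  1  2  3  4  4  4
 Y  0  1  1  1  2  3  4  4  4
 Y  0  1  1  1  2  3  4  4  4
dp[9][8] = 4. One LCS (by backtracking along matches): ZWWB.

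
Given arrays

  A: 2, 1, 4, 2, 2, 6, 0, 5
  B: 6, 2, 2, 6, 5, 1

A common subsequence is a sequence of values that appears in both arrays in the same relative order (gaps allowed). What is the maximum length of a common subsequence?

4

Let dp[i][j] be the LCS length of the first i values of A and the first j values of B. dp[i][j] = dp[i-1][j-1]+1 when the i-th and j-th values match, else max(dp[i-1][j], dp[i][j-1]).
    ·  6  2  2  6  5  1
 ·  0  0  0  0  0  0  0
 2  0  0  1  1  1  1  1
 1  0  0  1  1  1  1  2
 4  0  0  1  1  1  1  2
 2  0  0  1  2  2  2  2
 2  0  0  1  2  2  2  2
 6  0  1  1  2  3  3  3
 0  0  1  1  2  3  3  3
 5  0  1  1  2  3  4  4
dp[8][6] = 4. One LCS (by backtracking along matches): 2, 2, 6, 5.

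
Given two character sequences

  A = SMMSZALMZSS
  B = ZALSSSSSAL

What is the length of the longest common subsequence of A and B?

5

Pick Z (A #5, B #1) → A (A #6, B #2) → L (A #7, B #3) → S (A #10, B #7) → S (A #11, B #8); all 5 characters appear in both, in order. Since dp[11][10] = 5, nothing longer is possible.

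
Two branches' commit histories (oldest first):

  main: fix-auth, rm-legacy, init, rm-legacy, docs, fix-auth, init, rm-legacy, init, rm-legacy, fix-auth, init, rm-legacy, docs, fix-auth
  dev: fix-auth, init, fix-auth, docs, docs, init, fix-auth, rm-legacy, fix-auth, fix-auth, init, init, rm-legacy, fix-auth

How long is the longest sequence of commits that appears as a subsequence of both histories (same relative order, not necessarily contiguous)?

Taking fix-auth at main[1]=dev[1], init at main[3]=dev[2], docs at main[5]=dev[5], fix-auth at main[6]=dev[7], rm-legacy at main[8]=dev[8], init at main[9]=dev[11], init at main[12]=dev[12], rm-legacy at main[13]=dev[13], fix-auth at main[15]=dev[14] gives a common subsequence of length 9. dp[15][14] = 9 confirms this is the maximum.

9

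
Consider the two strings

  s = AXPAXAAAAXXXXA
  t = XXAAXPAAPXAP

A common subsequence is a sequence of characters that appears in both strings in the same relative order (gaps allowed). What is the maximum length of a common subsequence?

8

One common subsequence of length 8: X [2,1], X [5,2], A [6,3], A [7,4], A [8,7], A [9,8], X [13,10], A [14,11]. The LCS DP gives dp[14][12] = 8, so this is optimal.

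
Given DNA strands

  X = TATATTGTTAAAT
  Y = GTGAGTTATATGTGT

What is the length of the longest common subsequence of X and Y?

9

One common subsequence of length 9: T at X[1]=Y[2], A at X[2]=Y[4], T at X[3]=Y[7], A at X[4]=Y[8], T at X[5]=Y[9], T at X[6]=Y[11], G at X[7]=Y[12], T at X[8]=Y[13], T at X[13]=Y[15]. The LCS DP gives dp[13][15] = 9, so this is optimal.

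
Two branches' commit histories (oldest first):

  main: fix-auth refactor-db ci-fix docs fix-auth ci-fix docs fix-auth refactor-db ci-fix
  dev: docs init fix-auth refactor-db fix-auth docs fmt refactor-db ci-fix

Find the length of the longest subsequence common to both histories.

6

Pick fix-auth [1,3]; then refactor-db [2,4]; then fix-auth [5,5]; then docs [7,6]; then refactor-db [9,8]; then ci-fix [10,9]; all 6 commits appear in both, in order. dp[10][9] = 6 confirms this is the maximum.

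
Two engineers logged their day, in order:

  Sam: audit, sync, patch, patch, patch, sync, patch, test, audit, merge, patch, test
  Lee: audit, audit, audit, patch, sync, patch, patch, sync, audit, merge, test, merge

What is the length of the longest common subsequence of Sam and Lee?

8

Pick audit at Sam[1]=Lee[3], sync at Sam[2]=Lee[5], patch at Sam[4]=Lee[6], patch at Sam[5]=Lee[7], sync at Sam[6]=Lee[8], audit at Sam[9]=Lee[9], merge at Sam[10]=Lee[10], test at Sam[12]=Lee[11]; all 8 tasks appear in both, in order, and the DP table's final entry dp[12][12] is also 8, so no common subsequence is longer.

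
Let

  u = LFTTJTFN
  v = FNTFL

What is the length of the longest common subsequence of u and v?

Taking F at u[2]=v[1] → T at u[6]=v[3] → F at u[7]=v[4] gives a common subsequence of length 3. Since dp[8][5] = 3, nothing longer is possible.

3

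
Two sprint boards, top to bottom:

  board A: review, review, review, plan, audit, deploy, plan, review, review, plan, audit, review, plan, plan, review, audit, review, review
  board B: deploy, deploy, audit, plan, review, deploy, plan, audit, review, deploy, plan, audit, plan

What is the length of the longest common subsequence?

One common subsequence of length 8: audit (board A #5, board B #3), plan (board A #7, board B #4), review (board A #8, board B #5), plan (board A #10, board B #7), audit (board A #11, board B #8), review (board A #12, board B #9), plan (board A #13, board B #11), plan (board A #14, board B #13). The LCS DP gives dp[18][13] = 8, so this is optimal.

8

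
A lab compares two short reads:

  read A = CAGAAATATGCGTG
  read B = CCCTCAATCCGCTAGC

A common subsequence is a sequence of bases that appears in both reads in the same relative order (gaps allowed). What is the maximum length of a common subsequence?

Taking C at read A[1]=read B[5], then A at read A[5]=read B[6], then A at read A[6]=read B[7], then T at read A[7]=read B[8], then G at read A[10]=read B[11], then C at read A[11]=read B[12], then T at read A[13]=read B[13], then G at read A[14]=read B[15] gives a common subsequence of length 8, and the DP table's final entry dp[14][16] is also 8, so no common subsequence is longer.

8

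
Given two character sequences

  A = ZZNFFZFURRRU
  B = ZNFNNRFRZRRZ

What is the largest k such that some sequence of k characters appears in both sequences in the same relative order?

Taking Z [2,1], then N [3,2], then F [4,3], then F [5,7], then Z [6,9], then R [9,10], then R [10,11] gives a common subsequence of length 7, and the DP table's final entry dp[12][12] is also 7, so no common subsequence is longer.

7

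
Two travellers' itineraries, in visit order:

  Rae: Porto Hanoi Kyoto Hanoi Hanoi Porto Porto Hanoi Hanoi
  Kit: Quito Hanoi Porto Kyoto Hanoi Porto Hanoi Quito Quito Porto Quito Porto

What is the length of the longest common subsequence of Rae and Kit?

Taking Porto at Rae[1]=Kit[3], then Kyoto at Rae[3]=Kit[4], then Hanoi at Rae[4]=Kit[5], then Hanoi at Rae[5]=Kit[7], then Porto at Rae[6]=Kit[10], then Porto at Rae[7]=Kit[12] gives a common subsequence of length 6. The LCS DP gives dp[9][12] = 6, so this is optimal.

6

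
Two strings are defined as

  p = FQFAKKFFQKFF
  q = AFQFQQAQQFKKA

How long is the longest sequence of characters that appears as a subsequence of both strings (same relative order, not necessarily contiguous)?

6

Match F at p[1]=q[2], then Q at p[2]=q[3], then F at p[3]=q[4], then A at p[4]=q[7], then K at p[5]=q[11], then K at p[6]=q[12] — 6 characters in the same relative order in both. Since dp[12][13] = 6, nothing longer is possible.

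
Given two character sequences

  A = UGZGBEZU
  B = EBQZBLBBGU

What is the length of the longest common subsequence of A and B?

Let dp[i][j] be the LCS length of the first i characters of A and the first j characters of B. dp[i][j] = dp[i-1][j-1]+1 when the i-th and j-th characters match, else max(dp[i-1][j], dp[i][j-1]).
    ·  E  B  Q  Z  B  L  B  B  G  U
 ·  0  0  0  0  0  0  0  0  0  0  0
 U  0  0  0  0  0  0  0  0  0  0  1
 G  0  0  0  0  0  0  0  0  0  1  1
 Z  0  0  0  0  1  1  1  1  1  1  1
 G  0  0  0  0  1  1  1  1  1  2  2
 B  0  0  1  1  1  2  2  2  2  2  2
 E  0  1  1  1  1  2  2  2  2  2  2
 Z  0  1  1  1  2  2  2  2  2  2  2
 U  0  1  1  1  2  2  2  2  2  2  3
dp[8][10] = 3. One LCS (by backtracking along matches): ZGU.

3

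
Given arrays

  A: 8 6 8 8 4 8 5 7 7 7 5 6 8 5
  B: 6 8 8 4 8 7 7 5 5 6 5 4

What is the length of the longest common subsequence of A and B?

Match 6 [2,1], then 8 [3,2], then 8 [4,3], then 4 [5,4], then 8 [6,5], then 7 [8,6], then 7 [9,7], then 5 [11,9], then 6 [12,10], then 5 [14,11] — 10 values in the same relative order in both. dp[14][12] = 10 confirms this is the maximum.

10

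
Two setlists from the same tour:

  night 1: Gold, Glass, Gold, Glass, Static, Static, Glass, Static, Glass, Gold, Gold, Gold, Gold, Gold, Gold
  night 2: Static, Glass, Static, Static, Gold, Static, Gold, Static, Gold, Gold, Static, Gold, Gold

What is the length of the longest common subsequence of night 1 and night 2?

9

Taking Glass [4,2], then Static [5,3], then Static [6,4], then Static [8,6], then Gold [10,7], then Gold [11,9], then Gold [12,10], then Gold [14,12], then Gold [15,13] gives a common subsequence of length 9. dp[15][13] = 9 confirms this is the maximum.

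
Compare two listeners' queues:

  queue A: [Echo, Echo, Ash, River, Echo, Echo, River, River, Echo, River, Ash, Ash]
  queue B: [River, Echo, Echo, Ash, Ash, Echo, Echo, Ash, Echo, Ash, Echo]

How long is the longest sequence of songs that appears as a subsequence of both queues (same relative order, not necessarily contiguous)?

Match Echo (queue A #1, queue B #2), Echo (queue A #2, queue B #3), Ash (queue A #3, queue B #5), Echo (queue A #5, queue B #6), Echo (queue A #6, queue B #7), Echo (queue A #9, queue B #9), Ash (queue A #11, queue B #10) — 7 songs in the same relative order in both. dp[12][11] = 7 confirms this is the maximum.

7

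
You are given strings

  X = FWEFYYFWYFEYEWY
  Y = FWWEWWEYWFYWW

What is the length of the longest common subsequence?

8

One common subsequence of length 8: F [1,1] → W [2,6] → E [3,7] → Y [6,8] → W [8,9] → F [10,10] → Y [12,11] → W [14,13]. Since dp[15][13] = 8, nothing longer is possible.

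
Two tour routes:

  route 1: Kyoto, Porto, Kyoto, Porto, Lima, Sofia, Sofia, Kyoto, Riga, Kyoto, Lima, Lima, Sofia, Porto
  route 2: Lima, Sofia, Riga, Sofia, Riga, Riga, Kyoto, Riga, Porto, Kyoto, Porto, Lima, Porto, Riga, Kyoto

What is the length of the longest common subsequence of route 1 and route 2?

8

Taking Lima at route 1[5]=route 2[1]; then Sofia at route 1[6]=route 2[2]; then Sofia at route 1[7]=route 2[4]; then Kyoto at route 1[8]=route 2[7]; then Riga at route 1[9]=route 2[8]; then Kyoto at route 1[10]=route 2[10]; then Lima at route 1[12]=route 2[12]; then Porto at route 1[14]=route 2[13] gives a common subsequence of length 8, and the DP table's final entry dp[14][15] is also 8, so no common subsequence is longer.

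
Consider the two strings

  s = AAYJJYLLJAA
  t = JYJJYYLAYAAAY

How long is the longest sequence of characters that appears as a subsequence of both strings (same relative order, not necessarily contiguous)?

7

Pick Y at s[3]=t[2] → J at s[4]=t[3] → J at s[5]=t[4] → Y at s[6]=t[6] → L at s[7]=t[7] → A at s[10]=t[11] → A at s[11]=t[12]; all 7 characters appear in both, in order, and the DP table's final entry dp[11][13] is also 7, so no common subsequence is longer.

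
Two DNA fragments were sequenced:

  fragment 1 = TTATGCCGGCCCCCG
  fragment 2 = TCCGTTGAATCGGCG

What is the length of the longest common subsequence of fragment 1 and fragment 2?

9

Match T [1,5]; then T [2,6]; then A [3,9]; then T [4,10]; then C [7,11]; then G [8,12]; then G [9,13]; then C [14,14]; then G [15,15] — 9 bases in the same relative order in both. Since dp[15][15] = 9, nothing longer is possible.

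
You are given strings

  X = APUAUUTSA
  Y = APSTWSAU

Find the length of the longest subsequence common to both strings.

Pick A (X #1, Y #1) → P (X #2, Y #2) → T (X #7, Y #4) → S (X #8, Y #6) → A (X #9, Y #7); all 5 characters appear in both, in order. dp[9][8] = 5 confirms this is the maximum.

5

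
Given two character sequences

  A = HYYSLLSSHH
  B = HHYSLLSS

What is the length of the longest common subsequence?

7

Let dp[i][j] be the LCS length of the first i characters of A and the first j characters of B. dp[i][j] = dp[i-1][j-1]+1 when the i-th and j-th characters match, else max(dp[i-1][j], dp[i][j-1]).
    ·  H  H  Y  S  L  L  S  S
 ·  0  0  0  0  0  0  0  0  0
 H  0  1  1  1  1  1  1  1  1
 Y  0  1  1  2  2  2  2  2  2
 Y  0  1  1  2  2  2  2  2  2
 S  0  1  1  2  3  3  3  3  3
 L  0  1  1  2  3  4  4  4  4
 L  0  1  1  2  3  4  5  5  5
 S  0  1  1  2  3  4  5  6  6
 S  0  1  1  2  3  4  5  6  7
 H  0  1  2  2  3  4  5  6  7
 H  0  1  2  2  3  4  5  6  7
dp[10][8] = 7. One LCS (by backtracking along matches): HYSLLSS.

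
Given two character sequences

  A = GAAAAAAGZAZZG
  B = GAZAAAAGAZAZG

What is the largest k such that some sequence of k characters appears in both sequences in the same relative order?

11

Match G (A #1, B #1); then A (A #2, B #2); then A (A #3, B #4); then A (A #4, B #5); then A (A #5, B #6); then A (A #6, B #7); then A (A #7, B #9); then Z (A #9, B #10); then A (A #10, B #11); then Z (A #12, B #12); then G (A #13, B #13) — 11 characters in the same relative order in both. dp[13][13] = 11 confirms this is the maximum.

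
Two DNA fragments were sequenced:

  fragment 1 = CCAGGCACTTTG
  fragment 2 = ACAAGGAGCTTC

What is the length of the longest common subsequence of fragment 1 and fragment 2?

8

Let dp[i][j] be the LCS length of the first i bases of fragment 1 and the first j bases of fragment 2. dp[i][j] = dp[i-1][j-1]+1 when the i-th and j-th bases match, else max(dp[i-1][j], dp[i][j-1]).
    ·  A  C  A  A  G  G  A  G  C  T  T  C
 ·  0  0  0  0  0  0  0  0  0  0  0  0  0
 C  0  0  1  1  1  1  1  1  1  1  1  1  1
 C  0  0  1  1  1  1  1  1  1  2  2  2  2
 A  0  1  1  2  2  2  2  2  2  2  2  2  2
 G  0  1  1  2  2  3  3  3  3  3  3  3  3
 G  0  1  1  2  2  3  4  4  4  4  4  4  4
 C  0  1  2  2  2  3  4  4  4  5  5  5  5
 A  0  1  2  3  3  3  4  5  5  5  5  5  5
 C  0  1  2  3  3  3  4  5  5  6  6  6  6
 T  0  1  2  3  3  3  4  5  5  6  7  7  7
 T  0  1  2  3  3  3  4  5  5  6  7  8  8
 T  0  1  2  3  3  3  4  5  5  6  7  8  8
 G  0  1  2  3  3  4  4  5  6  6  7  8  8
dp[12][12] = 8. One LCS (by backtracking along matches): CAGGACTT.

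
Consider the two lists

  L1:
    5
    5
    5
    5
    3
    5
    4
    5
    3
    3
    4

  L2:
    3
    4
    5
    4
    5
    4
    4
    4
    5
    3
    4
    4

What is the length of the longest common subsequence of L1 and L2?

6

Taking 5 at L1[1]=L2[3]; then 5 at L1[2]=L2[5]; then 5 at L1[4]=L2[9]; then 3 at L1[5]=L2[10]; then 4 at L1[7]=L2[11]; then 4 at L1[11]=L2[12] gives a common subsequence of length 6. The LCS DP gives dp[11][12] = 6, so this is optimal.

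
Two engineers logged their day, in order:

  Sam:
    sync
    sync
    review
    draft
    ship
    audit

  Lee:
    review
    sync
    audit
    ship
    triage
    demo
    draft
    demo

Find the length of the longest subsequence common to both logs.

One common subsequence of length 2: sync (Sam #1, Lee #2), then draft (Sam #4, Lee #7). The LCS DP gives dp[6][8] = 2, so this is optimal.

2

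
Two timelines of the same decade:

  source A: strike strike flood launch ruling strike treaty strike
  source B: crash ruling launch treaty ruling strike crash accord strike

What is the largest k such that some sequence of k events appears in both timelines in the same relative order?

Pick launch at source A[4]=source B[3]; then ruling at source A[5]=source B[5]; then strike at source A[6]=source B[6]; then strike at source A[8]=source B[9]; all 4 events appear in both, in order, and the DP table's final entry dp[8][9] is also 4, so no common subsequence is longer.

4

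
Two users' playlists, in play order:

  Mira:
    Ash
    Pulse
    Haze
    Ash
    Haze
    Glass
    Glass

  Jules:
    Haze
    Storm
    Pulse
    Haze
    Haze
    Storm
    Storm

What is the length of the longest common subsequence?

One common subsequence of length 3: Pulse at Mira[2]=Jules[3]; then Haze at Mira[3]=Jules[4]; then Haze at Mira[5]=Jules[5]. The LCS DP gives dp[7][7] = 3, so this is optimal.

3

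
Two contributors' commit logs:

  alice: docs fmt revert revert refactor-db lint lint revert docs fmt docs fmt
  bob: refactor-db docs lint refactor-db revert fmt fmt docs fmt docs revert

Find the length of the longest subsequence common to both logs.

6

One common subsequence of length 6: docs at alice[1]=bob[2] → refactor-db at alice[5]=bob[4] → revert at alice[8]=bob[5] → docs at alice[9]=bob[8] → fmt at alice[10]=bob[9] → docs at alice[11]=bob[10]. Since dp[12][11] = 6, nothing longer is possible.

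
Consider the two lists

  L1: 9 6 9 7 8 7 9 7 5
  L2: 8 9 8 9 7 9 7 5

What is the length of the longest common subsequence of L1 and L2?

6

Match 9 (L1 #1, L2 #2), then 9 (L1 #3, L2 #4), then 7 (L1 #6, L2 #5), then 9 (L1 #7, L2 #6), then 7 (L1 #8, L2 #7), then 5 (L1 #9, L2 #8) — 6 values in the same relative order in both, and the DP table's final entry dp[9][8] is also 6, so no common subsequence is longer.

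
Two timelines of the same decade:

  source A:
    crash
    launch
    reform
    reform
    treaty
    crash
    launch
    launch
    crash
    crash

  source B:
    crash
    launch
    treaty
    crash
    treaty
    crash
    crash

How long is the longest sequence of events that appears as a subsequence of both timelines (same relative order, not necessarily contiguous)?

6

Taking crash at source A[1]=source B[1], then launch at source A[2]=source B[2], then treaty at source A[5]=source B[3], then crash at source A[6]=source B[4], then crash at source A[9]=source B[6], then crash at source A[10]=source B[7] gives a common subsequence of length 6. dp[10][7] = 6 confirms this is the maximum.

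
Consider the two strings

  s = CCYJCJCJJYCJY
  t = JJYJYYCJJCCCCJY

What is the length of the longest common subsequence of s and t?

Match Y (s #3, t #3), J (s #4, t #4), C (s #5, t #7), J (s #6, t #9), C (s #7, t #12), C (s #11, t #13), J (s #12, t #14), Y (s #13, t #15) — 8 characters in the same relative order in both. dp[13][15] = 8 confirms this is the maximum.

8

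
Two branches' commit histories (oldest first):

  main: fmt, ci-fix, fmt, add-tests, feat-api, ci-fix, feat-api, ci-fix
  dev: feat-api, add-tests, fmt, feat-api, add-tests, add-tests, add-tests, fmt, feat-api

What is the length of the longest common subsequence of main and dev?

3

One common subsequence of length 3: fmt [1,3], fmt [3,8], feat-api [7,9]. The LCS DP gives dp[8][9] = 3, so this is optimal.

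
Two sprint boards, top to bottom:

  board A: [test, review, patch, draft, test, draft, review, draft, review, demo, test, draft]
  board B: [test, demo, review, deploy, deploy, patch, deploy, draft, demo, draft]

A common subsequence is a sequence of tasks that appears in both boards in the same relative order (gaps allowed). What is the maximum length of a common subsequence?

6

Taking test (board A #1, board B #1) → review (board A #2, board B #3) → patch (board A #3, board B #6) → draft (board A #8, board B #8) → demo (board A #10, board B #9) → draft (board A #12, board B #10) gives a common subsequence of length 6. The LCS DP gives dp[12][10] = 6, so this is optimal.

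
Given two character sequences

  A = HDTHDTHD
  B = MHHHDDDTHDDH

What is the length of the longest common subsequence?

Pick H at A[1]=B[4] → D at A[2]=B[7] → T at A[3]=B[8] → H at A[4]=B[9] → D at A[5]=B[11] → H at A[7]=B[12]; all 6 characters appear in both, in order. Since dp[8][12] = 6, nothing longer is possible.

6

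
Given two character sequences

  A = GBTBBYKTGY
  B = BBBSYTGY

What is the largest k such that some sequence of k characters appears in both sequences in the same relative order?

Let dp[i][j] be the LCS length of the first i characters of A and the first j characters of B. dp[i][j] = dp[i-1][j-1]+1 when the i-th and j-th characters match, else max(dp[i-1][j], dp[i][j-1]).
    ·  B  B  B  S  Y  T  G  Y
 ·  0  0  0  0  0  0  0  0  0
 G  0  0  0  0  0  0  0  1  1
 B  0  1  1  1  1  1  1  1  1
 T  0  1  1  1  1  1  2  2  2
 B  0  1  2  2  2  2  2  2  2
 B  0  1  2  3  3  3  3  3  3
 Y  0  1  2  3  3  4  4  4  4
 K  0  1  2  3  3  4  4  4  4
 T  0  1  2  3  3  4  5  5  5
 G  0  1  2  3  3  4  5  6  6
 Y  0  1  2  3  3  4  5  6  7
dp[10][8] = 7. One LCS (by backtracking along matches): BBBYTGY.

7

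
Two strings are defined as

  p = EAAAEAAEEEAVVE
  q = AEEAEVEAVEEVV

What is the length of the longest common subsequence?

Pick E (p #1, q #3), A (p #2, q #4), E (p #5, q #7), A (p #6, q #8), E (p #9, q #10), E (p #10, q #11), V (p #12, q #12), V (p #13, q #13); all 8 characters appear in both, in order. Since dp[14][13] = 8, nothing longer is possible.

8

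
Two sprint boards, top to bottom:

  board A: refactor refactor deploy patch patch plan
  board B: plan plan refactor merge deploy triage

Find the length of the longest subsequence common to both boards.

One common subsequence of length 2: refactor at board A[1]=board B[3], deploy at board A[3]=board B[5], and the DP table's final entry dp[6][6] is also 2, so no common subsequence is longer.

2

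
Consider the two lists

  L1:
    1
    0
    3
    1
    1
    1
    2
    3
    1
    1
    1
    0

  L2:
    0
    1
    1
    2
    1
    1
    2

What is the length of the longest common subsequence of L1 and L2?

6

Taking 0 at L1[2]=L2[1] → 1 at L1[5]=L2[2] → 1 at L1[6]=L2[3] → 2 at L1[7]=L2[4] → 1 at L1[9]=L2[5] → 1 at L1[10]=L2[6] gives a common subsequence of length 6. dp[12][7] = 6 confirms this is the maximum.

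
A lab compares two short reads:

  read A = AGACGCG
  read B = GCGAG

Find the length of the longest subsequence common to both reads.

Let dp[i][j] be the LCS length of the first i bases of read A and the first j bases of read B. dp[i][j] = dp[i-1][j-1]+1 when the i-th and j-th bases match, else max(dp[i-1][j], dp[i][j-1]).
    ·  G  C  G  A  G
 ·  0  0  0  0  0  0
 A  0  0  0  0  1  1
 G  0  1  1  1  1  2
 A  0  1  1  1  2  2
 C  0  1  2  2  2  2
 G  0  1  2  3  3  3
 C  0  1  2  3  3  3
 G  0  1  2  3  3  4
dp[7][5] = 4. One LCS (by backtracking along matches): GCGG.

4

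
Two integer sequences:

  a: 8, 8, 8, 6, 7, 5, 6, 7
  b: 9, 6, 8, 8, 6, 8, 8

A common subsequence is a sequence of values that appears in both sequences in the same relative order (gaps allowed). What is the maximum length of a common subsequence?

Let dp[i][j] be the LCS length of the first i values of a and the first j values of b. dp[i][j] = dp[i-1][j-1]+1 when the i-th and j-th values match, else max(dp[i-1][j], dp[i][j-1]).
    ·  9  6  8  8  6  8  8
 ·  0  0  0  0  0  0  0  0
 8  0  0  0  1  1  1  1  1
 8  0  0  0  1  2  2  2  2
 8  0  0  0  1  2  2  3  3
 6  0  0  1  1  2  3  3  3
 7  0  0  1  1  2  3  3  3
 5  0  0  1  1  2  3  3  3
 6  0  0  1  1  2  3  3  3
 7  0  0  1  1  2  3  3  3
dp[8][7] = 3. One LCS (by backtracking along matches): 8, 8, 8.

3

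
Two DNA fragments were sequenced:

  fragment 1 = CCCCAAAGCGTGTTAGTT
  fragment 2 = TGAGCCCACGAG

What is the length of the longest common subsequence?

Taking C (fragment 1 #2, fragment 2 #5); then C (fragment 1 #3, fragment 2 #6); then C (fragment 1 #4, fragment 2 #7); then A (fragment 1 #7, fragment 2 #8); then C (fragment 1 #9, fragment 2 #9); then G (fragment 1 #12, fragment 2 #10); then A (fragment 1 #15, fragment 2 #11); then G (fragment 1 #16, fragment 2 #12) gives a common subsequence of length 8, and the DP table's final entry dp[18][12] is also 8, so no common subsequence is longer.

8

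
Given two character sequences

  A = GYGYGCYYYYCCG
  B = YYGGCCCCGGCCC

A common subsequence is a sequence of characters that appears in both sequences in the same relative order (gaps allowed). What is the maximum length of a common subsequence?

Taking Y (A #2, B #2) → G (A #3, B #3) → G (A #5, B #4) → C (A #6, B #6) → C (A #11, B #7) → C (A #12, B #8) → G (A #13, B #10) gives a common subsequence of length 7, and the DP table's final entry dp[13][13] is also 7, so no common subsequence is longer.

7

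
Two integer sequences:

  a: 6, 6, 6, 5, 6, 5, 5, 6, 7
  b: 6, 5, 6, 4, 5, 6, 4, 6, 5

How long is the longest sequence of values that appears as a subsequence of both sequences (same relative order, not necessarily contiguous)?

5

Let dp[i][j] be the LCS length of the first i values of a and the first j values of b. dp[i][j] = dp[i-1][j-1]+1 when the i-th and j-th values match, else max(dp[i-1][j], dp[i][j-1]).
    ·  6  5  6  4  5  6  4  6  5
 ·  0  0  0  0  0  0  0  0  0  0
 6  0  1  1  1  1  1  1  1  1  1
 6  0  1  1  2  2  2  2  2  2  2
 6  0  1  1  2  2  2  3  3  3  3
 5  0  1  2  2  2  3  3  3  3  4
 6  0  1  2  3  3  3  4  4  4  4
 5  0  1  2  3  3  4  4  4  4  5
 5  0  1  2  3  3  4  4  4  4  5
 6  0  1  2  3  3  4  5  5  5  5
 7  0  1  2  3  3  4  5  5  5  5
dp[9][9] = 5. One LCS (by backtracking along matches): 6, 6, 6, 6, 5.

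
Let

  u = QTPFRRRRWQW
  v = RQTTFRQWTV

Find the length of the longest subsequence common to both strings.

6

Let dp[i][j] be the LCS length of the first i characters of u and the first j characters of v. dp[i][j] = dp[i-1][j-1]+1 when the i-th and j-th characters match, else max(dp[i-1][j], dp[i][j-1]).
    ·  R  Q  T  T  F  R  Q  W  T  V
 ·  0  0  0  0  0  0  0  0  0  0  0
 Q  0  0  1  1  1  1  1  1  1  1  1
 T  0  0  1  2  2  2  2  2  2  2  2
 P  0  0  1  2  2  2  2  2  2  2  2
 F  0  0  1  2  2  3  3  3  3  3  3
 R  0  1  1  2  2  3  4  4  4  4  4
 R  0  1  1  2  2  3  4  4  4  4  4
 R  0  1  1  2  2  3  4  4  4  4  4
 R  0  1  1  2  2  3  4  4  4  4  4
 W  0  1  1  2  2  3  4  4  5  5  5
 Q  0  1  2  2  2  3  4  5  5  5  5
 W  0  1  2  2  2  3  4  5  6  6  6
dp[11][10] = 6. One LCS (by backtracking along matches): QTFRQW.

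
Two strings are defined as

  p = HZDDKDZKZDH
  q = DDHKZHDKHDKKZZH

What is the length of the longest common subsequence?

One common subsequence of length 8: H (p #1, q #3) → Z (p #2, q #5) → D (p #3, q #7) → D (p #4, q #10) → K (p #5, q #12) → Z (p #7, q #13) → Z (p #9, q #14) → H (p #11, q #15). dp[11][15] = 8 confirms this is the maximum.

8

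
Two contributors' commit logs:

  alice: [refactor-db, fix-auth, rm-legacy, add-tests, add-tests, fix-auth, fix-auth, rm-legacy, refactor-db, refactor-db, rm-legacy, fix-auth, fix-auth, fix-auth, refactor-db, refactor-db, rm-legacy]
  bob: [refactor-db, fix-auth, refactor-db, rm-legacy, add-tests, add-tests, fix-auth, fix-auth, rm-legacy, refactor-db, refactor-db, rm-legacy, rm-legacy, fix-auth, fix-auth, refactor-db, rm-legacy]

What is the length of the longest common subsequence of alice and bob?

One common subsequence of length 15: refactor-db [1,1] → fix-auth [2,2] → rm-legacy [3,4] → add-tests [4,5] → add-tests [5,6] → fix-auth [6,7] → fix-auth [7,8] → rm-legacy [8,9] → refactor-db [9,10] → refactor-db [10,11] → rm-legacy [11,13] → fix-auth [13,14] → fix-auth [14,15] → refactor-db [16,16] → rm-legacy [17,17]. dp[17][17] = 15 confirms this is the maximum.

15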